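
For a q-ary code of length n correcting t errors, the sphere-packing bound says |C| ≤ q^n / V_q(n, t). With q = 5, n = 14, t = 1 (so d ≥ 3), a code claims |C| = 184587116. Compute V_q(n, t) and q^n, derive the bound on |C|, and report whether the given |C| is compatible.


V_q(n, t) = 57, q^n = 6103515625, Hamming bound = 107079221, |C| = 184587116 > bound (violated).

Step 1: Compute V_q(n, t) = Σ_{j=0}^1 C(n, j) (q−1)^j.
  j = 0: C(14,0)·(4)^0 = 1·1 = 1.
  j = 1: C(14,1)·(4)^1 = 14·4 = 56.
  V_q(n, t) = 1 + 56 = 57.
Step 2: q^n = 5^14 = 6103515625.
Step 3: Hamming bound ⌊q^n / V_q(n,t)⌋ = ⌊6103515625/57⌋ = 107079221.
Step 4: Compare |C| = 184587116 to 107079221: violated.
The claimed |C| lies above the Hamming bound, so no 5-ary code of length 14 with d ≥ 3 can have 184587116 codewords.


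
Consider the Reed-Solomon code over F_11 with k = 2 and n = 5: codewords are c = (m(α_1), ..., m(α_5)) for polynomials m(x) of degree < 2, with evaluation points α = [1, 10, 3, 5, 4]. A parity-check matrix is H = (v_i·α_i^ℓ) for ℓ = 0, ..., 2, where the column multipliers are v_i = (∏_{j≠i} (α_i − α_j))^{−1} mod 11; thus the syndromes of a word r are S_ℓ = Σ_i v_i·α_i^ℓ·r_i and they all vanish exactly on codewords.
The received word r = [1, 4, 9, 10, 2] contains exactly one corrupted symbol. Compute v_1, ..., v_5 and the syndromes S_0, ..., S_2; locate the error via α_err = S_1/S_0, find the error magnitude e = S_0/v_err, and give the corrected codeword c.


S = (1, 5, 3), error at position 4, error magnitude e = 4, c = [1, 4, 9, 6, 2].

Step 1: column multipliers v_i = (∏_{j≠i}(α_i − α_j))^{−1} mod 11.
  i = 1 (α = 1): (1−10)(1−3)(1−5)(1−4) = (−9)·(−2)·(−4)·(−3) = 216 ≡ 7, so v_1 = 7^{−1} = 8 (mod 11).
  i = 2 (α = 10): (10−1)(10−3)(10−5)(10−4) = 9·7·5·6 = 1890 ≡ 9, so v_2 = 9^{−1} = 5 (mod 11).
  i = 3 (α = 3): (3−1)(3−10)(3−5)(3−4) = 2·(−7)·(−2)·(−1) = −28 ≡ 5, so v_3 = 5^{−1} = 9 (mod 11).
  i = 4 (α = 5): (5−1)(5−10)(5−3)(5−4) = 4·(−5)·2·1 = −40 ≡ 4, so v_4 = 4^{−1} = 3 (mod 11).
  i = 5 (α = 4): (4−1)(4−10)(4−3)(4−5) = 3·(−6)·1·(−1) = 18 ≡ 7, so v_5 = 7^{−1} = 8 (mod 11).
  v = [8, 5, 9, 3, 8].
Step 2: syndromes of r = [1, 4, 9, 10, 2] (all sums mod 11).
  S_0 = Σ v_i r_i = 8·1 + 5·4 + 9·9 + 3·10 + 8·2 = 155 ≡ 1.
  S_1 = Σ v_i α_i r_i = 8·1·1 + 5·10·4 + 9·3·9 + 3·5·10 + 8·4·2 = 665 ≡ 5.
  α_i^2 mod 11 = [1, 1, 9, 3, 5].
  S_2 = Σ v_i α_i^2 r_i = 8·1·1 + 5·1·4 + 9·9·9 + 3·3·10 + 8·5·2 = 927 ≡ 3.
  S = (1, 5, 3) ≠ 0, so r is not a codeword (an error is present).
Step 3: locate the error. For a single error e at position i, S_ℓ = v_i·e·α_i^ℓ, so α_err = S_1/S_0.
  S_0^{−1} = 1^{−1} = 1 (mod 11), so α_err = 5·1 = 5 ≡ 5 = α_4. Error position i = 4.
  Consistency check: S_2/S_1 = 3·9 = 27 ≡ 5 = α_err ✓ (single-error assumption holds).
Step 4: error magnitude e = S_0/v_4 = S_0·∏_{j≠4}(α_4 − α_j) = 1·4 = 4 ≡ 4 (mod 11).
Step 5: correct position 4: c_4 = r_4 − e = 10 − 4 ≡ 6 (mod 11). Hence c = [1, 4, 9, 6, 2].
  Check: interpolating c through the α_i gives m(x) = 8 + 4·x (degree < 2) with m(α_i) = c_i for every i, so c is indeed a codeword.


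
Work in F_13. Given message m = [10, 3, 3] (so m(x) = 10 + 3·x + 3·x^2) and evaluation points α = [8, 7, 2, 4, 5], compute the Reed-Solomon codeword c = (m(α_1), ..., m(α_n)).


c = [5, 9, 2, 5, 9]

Message polynomial: m(x) = 10 + 3·x + 3·x^2 (mod 13).
For each evaluation point α_i, compute m(α_i) mod 13:
  α_1 = 8: Horner steps 3 → 1 → 5, so m(8) = 5.
  α_2 = 7: Horner steps 3 → 11 → 9, so m(7) = 9.
  α_3 = 2: Horner steps 3 → 9 → 2, so m(2) = 2.
  α_4 = 4: Horner steps 3 → 2 → 5, so m(4) = 5.
  α_5 = 5: Horner steps 3 → 5 → 9, so m(5) = 9.
Codeword c = [5, 9, 2, 5, 9] ∈ F_13^5.


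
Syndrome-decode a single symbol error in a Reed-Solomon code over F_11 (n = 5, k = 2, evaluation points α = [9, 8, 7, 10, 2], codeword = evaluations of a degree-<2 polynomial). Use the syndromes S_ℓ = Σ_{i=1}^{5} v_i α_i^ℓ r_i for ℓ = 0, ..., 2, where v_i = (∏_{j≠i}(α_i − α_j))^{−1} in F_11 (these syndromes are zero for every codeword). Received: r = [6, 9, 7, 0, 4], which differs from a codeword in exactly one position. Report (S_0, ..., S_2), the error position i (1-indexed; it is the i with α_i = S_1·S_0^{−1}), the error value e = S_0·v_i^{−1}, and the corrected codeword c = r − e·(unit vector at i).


S = (8, 9, 6), error at position 2, error magnitude e = 8, c = [6, 1, 7, 0, 4].

Step 1: column multipliers v_i = (∏_{j≠i}(α_i − α_j))^{−1} mod 11.
  i = 1 (α = 9): (9−8)(9−7)(9−10)(9−2) = 1·2·(−1)·7 = −14 ≡ 8, so v_1 = 8^{−1} = 7 (mod 11).
  i = 2 (α = 8): (8−9)(8−7)(8−10)(8−2) = (−1)·1·(−2)·6 = 12 ≡ 1, so v_2 = 1^{−1} = 1 (mod 11).
  i = 3 (α = 7): (7−9)(7−8)(7−10)(7−2) = (−2)·(−1)·(−3)·5 = −30 ≡ 3, so v_3 = 3^{−1} = 4 (mod 11).
  i = 4 (α = 10): (10−9)(10−8)(10−7)(10−2) = 1·2·3·8 = 48 ≡ 4, so v_4 = 4^{−1} = 3 (mod 11).
  i = 5 (α = 2): (2−9)(2−8)(2−7)(2−10) = (−7)·(−6)·(−5)·(−8) = 1680 ≡ 8, so v_5 = 8^{−1} = 7 (mod 11).
  v = [7, 1, 4, 3, 7].
Step 2: syndromes of r = [6, 9, 7, 0, 4] (all sums mod 11).
  S_0 = Σ v_i r_i = 7·6 + 1·9 + 4·7 + 3·0 + 7·4 = 107 ≡ 8.
  S_1 = Σ v_i α_i r_i = 7·9·6 + 1·8·9 + 4·7·7 + 3·10·0 + 7·2·4 = 702 ≡ 9.
  α_i^2 mod 11 = [4, 9, 5, 1, 4].
  S_2 = Σ v_i α_i^2 r_i = 7·4·6 + 1·9·9 + 4·5·7 + 3·1·0 + 7·4·4 = 501 ≡ 6.
  S = (8, 9, 6) ≠ 0, so r is not a codeword (an error is present).
Step 3: locate the error. For a single error e at position i, S_ℓ = v_i·e·α_i^ℓ, so α_err = S_1/S_0.
  S_0^{−1} = 8^{−1} = 7 (mod 11), so α_err = 9·7 = 63 ≡ 8 = α_2. Error position i = 2.
  Consistency check: S_2/S_1 = 6·5 = 30 ≡ 8 = α_err ✓ (single-error assumption holds).
Step 4: error magnitude e = S_0/v_2 = S_0·∏_{j≠2}(α_2 − α_j) = 8·1 = 8 ≡ 8 (mod 11).
Step 5: correct position 2: c_2 = r_2 − e = 9 − 8 ≡ 1 (mod 11). Hence c = [6, 1, 7, 0, 4].
  Check: interpolating c through the α_i gives m(x) = 5 + 5·x (degree < 2) with m(α_i) = c_i for every i, so c is indeed a codeword.


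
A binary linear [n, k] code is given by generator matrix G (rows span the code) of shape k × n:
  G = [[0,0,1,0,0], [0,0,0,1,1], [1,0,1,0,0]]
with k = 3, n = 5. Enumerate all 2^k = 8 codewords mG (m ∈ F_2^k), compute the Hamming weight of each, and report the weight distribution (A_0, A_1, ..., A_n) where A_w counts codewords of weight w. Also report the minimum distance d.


Weight distribution: A_0 = 1, A_1 = 2, A_2 = 2, A_3 = 2, A_4 = 1. Minimum distance d = 1.

Enumerate all 2^3 = 8 messages m ∈ F_2^3.
For each, compute codeword c = mG in F_2^5, then tally its weight.
  m = 000 → c = 00000, weight = 0.
  m = 100 → c = 00100, weight = 1.
  m = 010 → c = 00011, weight = 2.
  m = 110 → c = 00111, weight = 3.
  m = 001 → c = 10100, weight = 2.
  m = 101 → c = 10000, weight = 1.
  m = 011 → c = 10111, weight = 4.
  m = 111 → c = 10011, weight = 3.
Tally weights:
  weight 0: 1 codewords.
  weight 1: 2 codewords.
  weight 2: 2 codewords.
  weight 3: 2 codewords.
  weight 4: 1 codewords.
Minimum distance d = smallest w > 0 with A_w > 0 = 1.
Sanity: Σ A_w = 8 = 2^3 = 8 ✓.


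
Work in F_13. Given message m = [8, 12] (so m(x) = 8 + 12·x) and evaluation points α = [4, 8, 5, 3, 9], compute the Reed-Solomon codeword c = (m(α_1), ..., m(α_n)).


c = [4, 0, 3, 5, 12]

Message polynomial: m(x) = 8 + 12·x (mod 13).
For each evaluation point α_i, compute m(α_i) mod 13:
  α_1 = 4: Horner steps 12 → 4, so m(4) = 4.
  α_2 = 8: Horner steps 12 → 0, so m(8) = 0.
  α_3 = 5: Horner steps 12 → 3, so m(5) = 3.
  α_4 = 3: Horner steps 12 → 5, so m(3) = 5.
  α_5 = 9: Horner steps 12 → 12, so m(9) = 12.
Codeword c = [4, 0, 3, 5, 12] ∈ F_13^5.


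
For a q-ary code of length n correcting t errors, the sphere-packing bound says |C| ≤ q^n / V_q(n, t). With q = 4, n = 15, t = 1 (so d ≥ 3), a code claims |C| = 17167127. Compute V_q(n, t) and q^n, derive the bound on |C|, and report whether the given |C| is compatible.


V_q(n, t) = 46, q^n = 1073741824, Hamming bound = 23342213, |C| = 17167127 ≤ bound (satisfied).

Step 1: Compute V_q(n, t) = Σ_{j=0}^1 C(n, j) (q−1)^j.
  j = 0: C(15,0)·(3)^0 = 1·1 = 1.
  j = 1: C(15,1)·(3)^1 = 15·3 = 45.
  V_q(n, t) = 1 + 45 = 46.
Step 2: q^n = 4^15 = 1073741824.
Step 3: Hamming bound ⌊q^n / V_q(n,t)⌋ = ⌊1073741824/46⌋ = 23342213.
Step 4: Compare |C| = 17167127 to 23342213: satisfied.
The claimed |C| lies below the Hamming bound.


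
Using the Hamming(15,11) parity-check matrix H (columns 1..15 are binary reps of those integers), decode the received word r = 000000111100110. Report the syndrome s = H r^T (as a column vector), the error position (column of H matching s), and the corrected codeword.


s = (1, 1, 1, 1)^T, error position = 15, corrected codeword c = 000000111100111

Compute s = H r^T mod 2 one row at a time:
  s_1 = 1 + 1 + 1 + 0 + 0 + 1 + 1 + 0 = 5 ≡ 1 (mod 2).
  s_2 = 0 + 0 + 0 + 1 + 0 + 1 + 1 + 0 = 3 ≡ 1 (mod 2).
  s_3 = 0 + 0 + 0 + 1 + 1 + 0 + 1 + 0 = 3 ≡ 1 (mod 2).
  s_4 = 0 + 0 + 0 + 1 + 1 + 0 + 1 + 0 = 3 ≡ 1 (mod 2).
s = (1, 1, 1, 1)^T — this equals column 15 of H (binary 1111), so error is at position 15.
Correct: flip bit 15 of r = 000000111100110 to get c = 000000111100111.


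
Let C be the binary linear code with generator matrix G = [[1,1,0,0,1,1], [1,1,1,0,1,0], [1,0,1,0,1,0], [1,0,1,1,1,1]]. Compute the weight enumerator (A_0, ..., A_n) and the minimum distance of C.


Weight distribution: A_0 = 1, A_1 = 1, A_2 = 3, A_3 = 6, A_4 = 3, A_5 = 1, A_6 = 1. Minimum distance d = 1.

Enumerate all 2^4 = 16 messages m ∈ F_2^4.
For each, compute codeword c = mG in F_2^6, then tally its weight.
  m = 0000 → c = 000000, weight = 0.
  m = 1000 → c = 110011, weight = 4.
  m = 0100 → c = 111010, weight = 4.
  m = 1100 → c = 001001, weight = 2.
  m = 0010 → c = 101010, weight = 3.
  m = 1010 → c = 011001, weight = 3.
  m = 0110 → c = 010000, weight = 1.
  m = 1110 → c = 100011, weight = 3.
  m = 0001 → c = 101111, weight = 5.
  m = 1001 → c = 011100, weight = 3.
  m = 0101 → c = 010101, weight = 3.
  m = 1101 → c = 100110, weight = 3.
  m = 0011 → c = 000101, weight = 2.
  m = 1011 → c = 110110, weight = 4.
  m = 0111 → c = 111111, weight = 6.
  m = 1111 → c = 001100, weight = 2.
Tally weights:
  weight 0: 1 codewords.
  weight 1: 1 codewords.
  weight 2: 3 codewords.
  weight 3: 6 codewords.
  weight 4: 3 codewords.
  weight 5: 1 codewords.
  weight 6: 1 codewords.
Minimum distance d = smallest w > 0 with A_w > 0 = 1.
Sanity: Σ A_w = 16 = 2^4 = 16 ✓.


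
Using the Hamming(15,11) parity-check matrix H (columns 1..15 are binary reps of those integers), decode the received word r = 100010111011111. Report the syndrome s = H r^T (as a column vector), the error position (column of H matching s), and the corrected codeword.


s = (1, 0, 0, 1)^T, error position = 9, corrected codeword c = 100010110011111

Compute s = H r^T mod 2 one row at a time:
  s_1 = 1 + 1 + 0 + 1 + 1 + 1 + 1 + 1 = 7 ≡ 1 (mod 2).
  s_2 = 0 + 1 + 0 + 1 + 1 + 1 + 1 + 1 = 6 ≡ 0 (mod 2).
  s_3 = 0 + 0 + 0 + 1 + 0 + 1 + 1 + 1 = 4 ≡ 0 (mod 2).
  s_4 = 1 + 0 + 1 + 1 + 1 + 1 + 1 + 1 = 7 ≡ 1 (mod 2).
s = (1, 0, 0, 1)^T — this equals column 9 of H (binary 1001), so error is at position 9.
Correct: flip bit 9 of r = 100010111011111 to get c = 100010110011111.


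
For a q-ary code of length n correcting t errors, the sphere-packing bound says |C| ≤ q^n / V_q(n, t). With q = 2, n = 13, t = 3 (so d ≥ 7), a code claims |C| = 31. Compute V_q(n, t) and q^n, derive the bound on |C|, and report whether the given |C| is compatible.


V_q(n, t) = 378, q^n = 8192, Hamming bound = 21, |C| = 31 > bound (violated).

Step 1: Compute V_q(n, t) = Σ_{j=0}^3 C(n, j) (q−1)^j.
  j = 0: C(13,0)·(1)^0 = 1·1 = 1.
  j = 1: C(13,1)·(1)^1 = 13·1 = 13.
  j = 2: C(13,2)·(1)^2 = 78·1 = 78.
  j = 3: C(13,3)·(1)^3 = 286·1 = 286.
  V_q(n, t) = 1 + 13 + 78 + 286 = 378.
Step 2: q^n = 2^13 = 8192.
Step 3: Hamming bound ⌊q^n / V_q(n,t)⌋ = ⌊8192/378⌋ = 21.
Step 4: Compare |C| = 31 to 21: violated.
The claimed |C| lies above the Hamming bound, so no 2-ary code of length 13 with d ≥ 7 can have 31 codewords.


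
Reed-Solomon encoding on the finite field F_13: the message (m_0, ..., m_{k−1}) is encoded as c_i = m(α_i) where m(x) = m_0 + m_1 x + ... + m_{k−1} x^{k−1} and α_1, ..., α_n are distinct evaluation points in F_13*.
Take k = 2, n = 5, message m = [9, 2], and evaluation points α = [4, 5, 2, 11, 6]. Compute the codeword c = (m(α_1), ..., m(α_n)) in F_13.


c = [4, 6, 0, 5, 8]

Message polynomial: m(x) = 9 + 2·x (mod 13).
For each evaluation point α_i, compute m(α_i) mod 13:
  α_1 = 4: Horner steps 2 → 4, so m(4) = 4.
  α_2 = 5: Horner steps 2 → 6, so m(5) = 6.
  α_3 = 2: Horner steps 2 → 0, so m(2) = 0.
  α_4 = 11: Horner steps 2 → 5, so m(11) = 5.
  α_5 = 6: Horner steps 2 → 8, so m(6) = 8.
Codeword c = [4, 6, 0, 5, 8] ∈ F_13^5.


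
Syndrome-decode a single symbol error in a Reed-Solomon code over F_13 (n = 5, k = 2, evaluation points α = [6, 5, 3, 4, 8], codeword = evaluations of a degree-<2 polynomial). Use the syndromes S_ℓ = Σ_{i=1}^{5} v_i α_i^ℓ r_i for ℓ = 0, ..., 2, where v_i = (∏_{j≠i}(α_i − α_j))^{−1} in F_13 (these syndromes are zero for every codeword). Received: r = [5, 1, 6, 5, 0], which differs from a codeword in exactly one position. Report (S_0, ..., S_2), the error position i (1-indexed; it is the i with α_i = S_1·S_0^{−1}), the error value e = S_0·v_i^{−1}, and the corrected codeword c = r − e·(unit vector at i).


S = (12, 9, 10), error at position 4, error magnitude e = 8, c = [5, 1, 6, 10, 0].

Step 1: column multipliers v_i = (∏_{j≠i}(α_i − α_j))^{−1} mod 13.
  i = 1 (α = 6): (6−5)(6−3)(6−4)(6−8) = 1·3·2·(−2) = −12 ≡ 1, so v_1 = 1^{−1} = 1 (mod 13).
  i = 2 (α = 5): (5−6)(5−3)(5−4)(5−8) = (−1)·2·1·(−3) = 6 ≡ 6, so v_2 = 6^{−1} = 11 (mod 13).
  i = 3 (α = 3): (3−6)(3−5)(3−4)(3−8) = (−3)·(−2)·(−1)·(−5) = 30 ≡ 4, so v_3 = 4^{−1} = 10 (mod 13).
  i = 4 (α = 4): (4−6)(4−5)(4−3)(4−8) = (−2)·(−1)·1·(−4) = −8 ≡ 5, so v_4 = 5^{−1} = 8 (mod 13).
  i = 5 (α = 8): (8−6)(8−5)(8−3)(8−4) = 2·3·5·4 = 120 ≡ 3, so v_5 = 3^{−1} = 9 (mod 13).
  v = [1, 11, 10, 8, 9].
Step 2: syndromes of r = [5, 1, 6, 5, 0] (all sums mod 13).
  S_0 = Σ v_i r_i = 1·5 + 11·1 + 10·6 + 8·5 + 9·0 = 116 ≡ 12.
  S_1 = Σ v_i α_i r_i = 1·6·5 + 11·5·1 + 10·3·6 + 8·4·5 + 9·8·0 = 425 ≡ 9.
  α_i^2 mod 13 = [10, 12, 9, 3, 12].
  S_2 = Σ v_i α_i^2 r_i = 1·10·5 + 11·12·1 + 10·9·6 + 8·3·5 + 9·12·0 = 842 ≡ 10.
  S = (12, 9, 10) ≠ 0, so r is not a codeword (an error is present).
Step 3: locate the error. For a single error e at position i, S_ℓ = v_i·e·α_i^ℓ, so α_err = S_1/S_0.
  S_0^{−1} = 12^{−1} = 12 (mod 13), so α_err = 9·12 = 108 ≡ 4 = α_4. Error position i = 4.
  Consistency check: S_2/S_1 = 10·3 = 30 ≡ 4 = α_err ✓ (single-error assumption holds).
Step 4: error magnitude e = S_0/v_4 = S_0·∏_{j≠4}(α_4 − α_j) = 12·5 = 60 ≡ 8 (mod 13).
Step 5: correct position 4: c_4 = r_4 − e = 5 − 8 ≡ 10 (mod 13). Hence c = [5, 1, 6, 10, 0].
  Check: interpolating c through the α_i gives m(x) = 7 + 4·x (degree < 2) with m(α_i) = c_i for every i, so c is indeed a codeword.


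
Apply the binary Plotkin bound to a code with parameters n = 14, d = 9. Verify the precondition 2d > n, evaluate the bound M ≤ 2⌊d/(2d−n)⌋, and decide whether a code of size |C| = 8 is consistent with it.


Plotkin bound M ≤ 4; given |C| = 8 > bound (violated).

Check applicability: 2d = 18, n = 14.
2d − n = 4 > 0, so Plotkin applies.
Compute d/(2d−n) = 9/4 ≈ 2.2500.
⌊d/(2d−n)⌋ = 2.
Plotkin bound: M ≤ 2·2 = 4.
Given |C| = 8, check: VIOLATED.
This |C| is above the Plotkin bound, so no binary code with n = 14, d = 9 and 8 codewords exists.


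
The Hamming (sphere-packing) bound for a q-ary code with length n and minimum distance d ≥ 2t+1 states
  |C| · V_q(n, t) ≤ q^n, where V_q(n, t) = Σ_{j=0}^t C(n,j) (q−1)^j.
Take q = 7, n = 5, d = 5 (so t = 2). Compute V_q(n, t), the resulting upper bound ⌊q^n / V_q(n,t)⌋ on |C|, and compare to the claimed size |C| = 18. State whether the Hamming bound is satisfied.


V_q(n, t) = 391, q^n = 16807, Hamming bound = 42, |C| = 18 ≤ bound (satisfied).

Step 1: Compute V_q(n, t) = Σ_{j=0}^2 C(n, j) (q−1)^j.
  j = 0: C(5,0)·(6)^0 = 1·1 = 1.
  j = 1: C(5,1)·(6)^1 = 5·6 = 30.
  j = 2: C(5,2)·(6)^2 = 10·36 = 360.
  V_q(n, t) = 1 + 30 + 360 = 391.
Step 2: q^n = 7^5 = 16807.
Step 3: Hamming bound ⌊q^n / V_q(n,t)⌋ = ⌊16807/391⌋ = 42.
Step 4: Compare |C| = 18 to 42: satisfied.
The claimed |C| lies below the Hamming bound.


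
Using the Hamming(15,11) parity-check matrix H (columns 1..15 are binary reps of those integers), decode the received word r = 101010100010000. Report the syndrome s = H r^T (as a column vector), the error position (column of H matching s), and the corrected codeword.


s = (1, 0, 1, 1)^T, error position = 11, corrected codeword c = 101010100000000

Compute s = H r^T mod 2 one row at a time:
  s_1 = 0 + 0 + 0 + 1 + 0 + 0 + 0 + 0 = 1 ≡ 1 (mod 2).
  s_2 = 0 + 1 + 0 + 1 + 0 + 0 + 0 + 0 = 2 ≡ 0 (mod 2).
  s_3 = 0 + 1 + 0 + 1 + 0 + 1 + 0 + 0 = 3 ≡ 1 (mod 2).
  s_4 = 1 + 1 + 1 + 1 + 0 + 1 + 0 + 0 = 5 ≡ 1 (mod 2).
s = (1, 0, 1, 1)^T — this equals column 11 of H (binary 1011), so error is at position 11.
Correct: flip bit 11 of r = 101010100010000 to get c = 101010100000000.


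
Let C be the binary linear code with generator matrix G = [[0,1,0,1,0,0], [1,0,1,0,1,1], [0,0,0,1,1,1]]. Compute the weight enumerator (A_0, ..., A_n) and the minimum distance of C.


Weight distribution: A_0 = 1, A_2 = 1, A_3 = 4, A_4 = 1, A_6 = 1. Minimum distance d = 2.

Enumerate all 2^3 = 8 messages m ∈ F_2^3.
For each, compute codeword c = mG in F_2^6, then tally its weight.
  m = 000 → c = 000000, weight = 0.
  m = 100 → c = 010100, weight = 2.
  m = 010 → c = 101011, weight = 4.
  m = 110 → c = 111111, weight = 6.
  m = 001 → c = 000111, weight = 3.
  m = 101 → c = 010011, weight = 3.
  m = 011 → c = 101100, weight = 3.
  m = 111 → c = 111000, weight = 3.
Tally weights:
  weight 0: 1 codewords.
  weight 2: 1 codewords.
  weight 3: 4 codewords.
  weight 4: 1 codewords.
  weight 6: 1 codewords.
Minimum distance d = smallest w > 0 with A_w > 0 = 2.
Sanity: Σ A_w = 8 = 2^3 = 8 ✓.


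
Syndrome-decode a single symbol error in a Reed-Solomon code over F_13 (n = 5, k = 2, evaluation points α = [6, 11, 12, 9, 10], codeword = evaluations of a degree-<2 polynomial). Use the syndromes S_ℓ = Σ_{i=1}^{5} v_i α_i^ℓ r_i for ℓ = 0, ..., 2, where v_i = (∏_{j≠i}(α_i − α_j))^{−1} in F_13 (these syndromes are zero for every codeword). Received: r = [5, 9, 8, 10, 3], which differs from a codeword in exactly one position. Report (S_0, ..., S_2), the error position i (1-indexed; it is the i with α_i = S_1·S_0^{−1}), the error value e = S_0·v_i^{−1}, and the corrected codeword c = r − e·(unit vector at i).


S = (11, 2, 11), error at position 3, error magnitude e = 6, c = [5, 9, 2, 10, 3].

Step 1: column multipliers v_i = (∏_{j≠i}(α_i − α_j))^{−1} mod 13.
  i = 1 (α = 6): (6−11)(6−12)(6−9)(6−10) = (−5)·(−6)·(−3)·(−4) = 360 ≡ 9, so v_1 = 9^{−1} = 3 (mod 13).
  i = 2 (α = 11): (11−6)(11−12)(11−9)(11−10) = 5·(−1)·2·1 = −10 ≡ 3, so v_2 = 3^{−1} = 9 (mod 13).
  i = 3 (α = 12): (12−6)(12−11)(12−9)(12−10) = 6·1·3·2 = 36 ≡ 10, so v_3 = 10^{−1} = 4 (mod 13).
  i = 4 (α = 9): (9−6)(9−11)(9−12)(9−10) = 3·(−2)·(−3)·(−1) = −18 ≡ 8, so v_4 = 8^{−1} = 5 (mod 13).
  i = 5 (α = 10): (10−6)(10−11)(10−12)(10−9) = 4·(−1)·(−2)·1 = 8 ≡ 8, so v_5 = 8^{−1} = 5 (mod 13).
  v = [3, 9, 4, 5, 5].
Step 2: syndromes of r = [5, 9, 8, 10, 3] (all sums mod 13).
  S_0 = Σ v_i r_i = 3·5 + 9·9 + 4·8 + 5·10 + 5·3 = 193 ≡ 11.
  S_1 = Σ v_i α_i r_i = 3·6·5 + 9·11·9 + 4·12·8 + 5·9·10 + 5·10·3 = 1965 ≡ 2.
  α_i^2 mod 13 = [10, 4, 1, 3, 9].
  S_2 = Σ v_i α_i^2 r_i = 3·10·5 + 9·4·9 + 4·1·8 + 5·3·10 + 5·9·3 = 791 ≡ 11.
  S = (11, 2, 11) ≠ 0, so r is not a codeword (an error is present).
Step 3: locate the error. For a single error e at position i, S_ℓ = v_i·e·α_i^ℓ, so α_err = S_1/S_0.
  S_0^{−1} = 11^{−1} = 6 (mod 13), so α_err = 2·6 = 12 ≡ 12 = α_3. Error position i = 3.
  Consistency check: S_2/S_1 = 11·7 = 77 ≡ 12 = α_err ✓ (single-error assumption holds).
Step 4: error magnitude e = S_0/v_3 = S_0·∏_{j≠3}(α_3 − α_j) = 11·10 = 110 ≡ 6 (mod 13).
Step 5: correct position 3: c_3 = r_3 − e = 8 − 6 ≡ 2 (mod 13). Hence c = [5, 9, 2, 10, 3].
  Check: interpolating c through the α_i gives m(x) = 8 + 6·x (degree < 2) with m(α_i) = c_i for every i, so c is indeed a codeword.


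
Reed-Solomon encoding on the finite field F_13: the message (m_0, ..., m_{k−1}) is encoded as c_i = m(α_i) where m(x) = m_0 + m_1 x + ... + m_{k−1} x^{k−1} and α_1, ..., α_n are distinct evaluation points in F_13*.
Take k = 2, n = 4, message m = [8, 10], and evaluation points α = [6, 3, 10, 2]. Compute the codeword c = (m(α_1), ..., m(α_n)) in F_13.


c = [3, 12, 4, 2]

Message polynomial: m(x) = 8 + 10·x (mod 13).
For each evaluation point α_i, compute m(α_i) mod 13:
  α_1 = 6: Horner steps 10 → 3, so m(6) = 3.
  α_2 = 3: Horner steps 10 → 12, so m(3) = 12.
  α_3 = 10: Horner steps 10 → 4, so m(10) = 4.
  α_4 = 2: Horner steps 10 → 2, so m(2) = 2.
Codeword c = [3, 12, 4, 2] ∈ F_13^4.


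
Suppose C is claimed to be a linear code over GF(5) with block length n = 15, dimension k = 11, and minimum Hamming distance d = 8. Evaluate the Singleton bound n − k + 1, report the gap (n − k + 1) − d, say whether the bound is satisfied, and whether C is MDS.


Singleton RHS = n − k + 1 = 5, slack = -3, bound violated (no such code; not MDS).

Singleton bound: d ≤ n − k + 1.
Here n = 15, k = 11, so n − k + 1 = 5.
Given d = 8, check d ≤ 5: NO.
Slack = (n − k + 1) − d = -3.
The slack is negative: d = 8 exceeds n − k + 1 = 5 by 3, so the Singleton bound is violated and no linear [15, 11, 8]_5 code can exist. In particular it is not MDS (MDS requires d = n − k + 1 exactly).
Description: the claimed parameters are [15, 11, 8]_5; such a code would be impossible (violates the Singleton bound).


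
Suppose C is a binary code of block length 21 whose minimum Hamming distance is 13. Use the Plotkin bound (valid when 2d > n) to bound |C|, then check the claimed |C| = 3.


Plotkin bound M ≤ 4; given |C| = 3 ≤ bound (satisfied).

Check applicability: 2d = 26, n = 21.
2d − n = 5 > 0, so Plotkin applies.
Compute d/(2d−n) = 13/5 ≈ 2.6000.
⌊d/(2d−n)⌋ = 2.
Plotkin bound: M ≤ 2·2 = 4.
Given |C| = 3, check: satisfied.
This |C| is below the Plotkin bound.


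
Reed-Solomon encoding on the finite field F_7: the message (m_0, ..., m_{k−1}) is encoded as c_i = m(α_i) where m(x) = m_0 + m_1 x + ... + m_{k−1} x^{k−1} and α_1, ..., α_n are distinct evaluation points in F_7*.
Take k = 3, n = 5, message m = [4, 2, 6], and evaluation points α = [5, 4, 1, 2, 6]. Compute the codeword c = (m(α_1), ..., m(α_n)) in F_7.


c = [3, 3, 5, 4, 1]

Message polynomial: m(x) = 4 + 2·x + 6·x^2 (mod 7).
For each evaluation point α_i, compute m(α_i) mod 7:
  α_1 = 5: Horner steps 6 → 4 → 3, so m(5) = 3.
  α_2 = 4: Horner steps 6 → 5 → 3, so m(4) = 3.
  α_3 = 1: Horner steps 6 → 1 → 5, so m(1) = 5.
  α_4 = 2: Horner steps 6 → 0 → 4, so m(2) = 4.
  α_5 = 6: Horner steps 6 → 3 → 1, so m(6) = 1.
Codeword c = [3, 3, 5, 4, 1] ∈ F_7^5.


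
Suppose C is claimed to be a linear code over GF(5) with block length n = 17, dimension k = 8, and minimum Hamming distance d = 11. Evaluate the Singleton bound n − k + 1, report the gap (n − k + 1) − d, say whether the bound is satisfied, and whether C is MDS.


Singleton RHS = n − k + 1 = 10, slack = -1, bound violated (no such code; not MDS).

Singleton bound: d ≤ n − k + 1.
Here n = 17, k = 8, so n − k + 1 = 10.
Given d = 11, check d ≤ 10: NO.
Slack = (n − k + 1) − d = -1.
The slack is negative: d = 11 exceeds n − k + 1 = 10 by 1, so the Singleton bound is violated and no linear [17, 8, 11]_5 code can exist. In particular it is not MDS (MDS requires d = n − k + 1 exactly).
Description: the claimed parameters are [17, 8, 11]_5; such a code would be impossible (violates the Singleton bound).


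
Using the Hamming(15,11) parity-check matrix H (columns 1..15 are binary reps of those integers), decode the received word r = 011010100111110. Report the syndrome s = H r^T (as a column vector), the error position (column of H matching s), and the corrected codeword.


s = (1, 1, 0, 1)^T, error position = 13, corrected codeword c = 011010100111010

Compute s = H r^T mod 2 one row at a time:
  s_1 = 0 + 0 + 1 + 1 + 1 + 1 + 1 + 0 = 5 ≡ 1 (mod 2).
  s_2 = 0 + 1 + 0 + 1 + 1 + 1 + 1 + 0 = 5 ≡ 1 (mod 2).
  s_3 = 1 + 1 + 0 + 1 + 1 + 1 + 1 + 0 = 6 ≡ 0 (mod 2).
  s_4 = 0 + 1 + 1 + 1 + 0 + 1 + 1 + 0 = 5 ≡ 1 (mod 2).
s = (1, 1, 0, 1)^T — this equals column 13 of H (binary 1101), so error is at position 13.
Correct: flip bit 13 of r = 011010100111110 to get c = 011010100111010.


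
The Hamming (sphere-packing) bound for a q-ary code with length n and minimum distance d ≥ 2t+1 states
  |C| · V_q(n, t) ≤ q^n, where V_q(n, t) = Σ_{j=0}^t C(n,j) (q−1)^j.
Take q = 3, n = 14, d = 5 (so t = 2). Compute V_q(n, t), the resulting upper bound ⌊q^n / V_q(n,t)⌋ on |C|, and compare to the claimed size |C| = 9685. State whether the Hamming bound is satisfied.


V_q(n, t) = 393, q^n = 4782969, Hamming bound = 12170, |C| = 9685 ≤ bound (satisfied).

Step 1: Compute V_q(n, t) = Σ_{j=0}^2 C(n, j) (q−1)^j.
  j = 0: C(14,0)·(2)^0 = 1·1 = 1.
  j = 1: C(14,1)·(2)^1 = 14·2 = 28.
  j = 2: C(14,2)·(2)^2 = 91·4 = 364.
  V_q(n, t) = 1 + 28 + 364 = 393.
Step 2: q^n = 3^14 = 4782969.
Step 3: Hamming bound ⌊q^n / V_q(n,t)⌋ = ⌊4782969/393⌋ = 12170.
Step 4: Compare |C| = 9685 to 12170: satisfied.
The claimed |C| lies below the Hamming bound.


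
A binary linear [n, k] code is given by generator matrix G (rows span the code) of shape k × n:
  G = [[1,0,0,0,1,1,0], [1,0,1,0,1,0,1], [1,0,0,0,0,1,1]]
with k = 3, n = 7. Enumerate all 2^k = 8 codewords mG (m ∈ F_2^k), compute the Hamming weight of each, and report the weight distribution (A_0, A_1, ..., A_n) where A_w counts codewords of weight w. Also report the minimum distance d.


Weight distribution: A_0 = 1, A_2 = 2, A_3 = 4, A_4 = 1. Minimum distance d = 2.

Enumerate all 2^3 = 8 messages m ∈ F_2^3.
For each, compute codeword c = mG in F_2^7, then tally its weight.
  m = 000 → c = 0000000, weight = 0.
  m = 100 → c = 1000110, weight = 3.
  m = 010 → c = 1010101, weight = 4.
  m = 110 → c = 0010011, weight = 3.
  m = 001 → c = 1000011, weight = 3.
  m = 101 → c = 0000101, weight = 2.
  m = 011 → c = 0010110, weight = 3.
  m = 111 → c = 1010000, weight = 2.
Tally weights:
  weight 0: 1 codewords.
  weight 2: 2 codewords.
  weight 3: 4 codewords.
  weight 4: 1 codewords.
Minimum distance d = smallest w > 0 with A_w > 0 = 2.
Sanity: Σ A_w = 8 = 2^3 = 8 ✓.


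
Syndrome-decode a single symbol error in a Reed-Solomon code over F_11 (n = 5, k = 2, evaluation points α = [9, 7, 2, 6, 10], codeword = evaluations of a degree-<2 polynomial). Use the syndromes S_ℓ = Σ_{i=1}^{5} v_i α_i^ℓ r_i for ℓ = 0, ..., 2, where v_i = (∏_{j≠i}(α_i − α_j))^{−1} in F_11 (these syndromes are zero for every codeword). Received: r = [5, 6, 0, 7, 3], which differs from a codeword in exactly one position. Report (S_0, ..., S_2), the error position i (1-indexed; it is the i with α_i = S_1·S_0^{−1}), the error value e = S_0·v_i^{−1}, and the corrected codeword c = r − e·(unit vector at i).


S = (6, 10, 2), error at position 1, error magnitude e = 1, c = [4, 6, 0, 7, 3].

Step 1: column multipliers v_i = (∏_{j≠i}(α_i − α_j))^{−1} mod 11.
  i = 1 (α = 9): (9−7)(9−2)(9−6)(9−10) = 2·7·3·(−1) = −42 ≡ 2, so v_1 = 2^{−1} = 6 (mod 11).
  i = 2 (α = 7): (7−9)(7−2)(7−6)(7−10) = (−2)·5·1·(−3) = 30 ≡ 8, so v_2 = 8^{−1} = 7 (mod 11).
  i = 3 (α = 2): (2−9)(2−7)(2−6)(2−10) = (−7)·(−5)·(−4)·(−8) = 1120 ≡ 9, so v_3 = 9^{−1} = 5 (mod 11).
  i = 4 (α = 6): (6−9)(6−7)(6−2)(6−10) = (−3)·(−1)·4·(−4) = −48 ≡ 7, so v_4 = 7^{−1} = 8 (mod 11).
  i = 5 (α = 10): (10−9)(10−7)(10−2)(10−6) = 1·3·8·4 = 96 ≡ 8, so v_5 = 8^{−1} = 7 (mod 11).
  v = [6, 7, 5, 8, 7].
Step 2: syndromes of r = [5, 6, 0, 7, 3] (all sums mod 11).
  S_0 = Σ v_i r_i = 6·5 + 7·6 + 5·0 + 8·7 + 7·3 = 149 ≡ 6.
  S_1 = Σ v_i α_i r_i = 6·9·5 + 7·7·6 + 5·2·0 + 8·6·7 + 7·10·3 = 1110 ≡ 10.
  α_i^2 mod 11 = [4, 5, 4, 3, 1].
  S_2 = Σ v_i α_i^2 r_i = 6·4·5 + 7·5·6 + 5·4·0 + 8·3·7 + 7·1·3 = 519 ≡ 2.
  S = (6, 10, 2) ≠ 0, so r is not a codeword (an error is present).
Step 3: locate the error. For a single error e at position i, S_ℓ = v_i·e·α_i^ℓ, so α_err = S_1/S_0.
  S_0^{−1} = 6^{−1} = 2 (mod 11), so α_err = 10·2 = 20 ≡ 9 = α_1. Error position i = 1.
  Consistency check: S_2/S_1 = 2·10 = 20 ≡ 9 = α_err ✓ (single-error assumption holds).
Step 4: error magnitude e = S_0/v_1 = S_0·∏_{j≠1}(α_1 − α_j) = 6·2 = 12 ≡ 1 (mod 11).
Step 5: correct position 1: c_1 = r_1 − e = 5 − 1 ≡ 4 (mod 11). Hence c = [4, 6, 0, 7, 3].
  Check: interpolating c through the α_i gives m(x) = 2 + 10·x (degree < 2) with m(α_i) = c_i for every i, so c is indeed a codeword.


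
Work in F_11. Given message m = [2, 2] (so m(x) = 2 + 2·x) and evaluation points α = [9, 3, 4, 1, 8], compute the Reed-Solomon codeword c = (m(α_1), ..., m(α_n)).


c = [9, 8, 10, 4, 7]

Message polynomial: m(x) = 2 + 2·x (mod 11).
For each evaluation point α_i, compute m(α_i) mod 11:
  α_1 = 9: Horner steps 2 → 9, so m(9) = 9.
  α_2 = 3: Horner steps 2 → 8, so m(3) = 8.
  α_3 = 4: Horner steps 2 → 10, so m(4) = 10.
  α_4 = 1: Horner steps 2 → 4, so m(1) = 4.
  α_5 = 8: Horner steps 2 → 7, so m(8) = 7.
Codeword c = [9, 8, 10, 4, 7] ∈ F_11^5.


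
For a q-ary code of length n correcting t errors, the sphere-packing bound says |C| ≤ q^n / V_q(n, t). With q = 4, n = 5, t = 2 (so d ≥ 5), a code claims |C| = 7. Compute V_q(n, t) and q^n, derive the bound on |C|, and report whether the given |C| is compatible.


V_q(n, t) = 106, q^n = 1024, Hamming bound = 9, |C| = 7 ≤ bound (satisfied).

Step 1: Compute V_q(n, t) = Σ_{j=0}^2 C(n, j) (q−1)^j.
  j = 0: C(5,0)·(3)^0 = 1·1 = 1.
  j = 1: C(5,1)·(3)^1 = 5·3 = 15.
  j = 2: C(5,2)·(3)^2 = 10·9 = 90.
  V_q(n, t) = 1 + 15 + 90 = 106.
Step 2: q^n = 4^5 = 1024.
Step 3: Hamming bound ⌊q^n / V_q(n,t)⌋ = ⌊1024/106⌋ = 9.
Step 4: Compare |C| = 7 to 9: satisfied.
The claimed |C| lies below the Hamming bound.


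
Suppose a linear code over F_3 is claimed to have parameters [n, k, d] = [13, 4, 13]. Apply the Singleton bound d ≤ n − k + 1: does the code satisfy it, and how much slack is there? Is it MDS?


Singleton RHS = n − k + 1 = 10, slack = -3, bound violated (no such code; not MDS).

Singleton bound: d ≤ n − k + 1.
Here n = 13, k = 4, so n − k + 1 = 10.
Given d = 13, check d ≤ 10: NO.
Slack = (n − k + 1) − d = -3.
The slack is negative: d = 13 exceeds n − k + 1 = 10 by 3, so the Singleton bound is violated and no linear [13, 4, 13]_3 code can exist. In particular it is not MDS (MDS requires d = n − k + 1 exactly).
Description: the claimed parameters are [13, 4, 13]_3; such a code would be impossible (violates the Singleton bound).


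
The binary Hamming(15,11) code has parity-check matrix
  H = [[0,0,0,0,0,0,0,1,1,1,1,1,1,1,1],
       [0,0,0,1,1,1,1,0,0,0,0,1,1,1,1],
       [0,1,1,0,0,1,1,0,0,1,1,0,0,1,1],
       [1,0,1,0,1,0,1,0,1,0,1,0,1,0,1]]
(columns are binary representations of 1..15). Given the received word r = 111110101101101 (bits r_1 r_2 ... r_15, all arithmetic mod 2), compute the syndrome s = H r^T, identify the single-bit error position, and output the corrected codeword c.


s = (1, 0, 1, 1)^T, error position = 11, corrected codeword c = 111110101111101

Compute s = H r^T mod 2 one row at a time:
  s_1 = 0 + 1 + 1 + 0 + 1 + 1 + 0 + 1 = 5 ≡ 1 (mod 2).
  s_2 = 1 + 1 + 0 + 1 + 1 + 1 + 0 + 1 = 6 ≡ 0 (mod 2).
  s_3 = 1 + 1 + 0 + 1 + 1 + 0 + 0 + 1 = 5 ≡ 1 (mod 2).
  s_4 = 1 + 1 + 1 + 1 + 1 + 0 + 1 + 1 = 7 ≡ 1 (mod 2).
s = (1, 0, 1, 1)^T — this equals column 11 of H (binary 1011), so error is at position 11.
Correct: flip bit 11 of r = 111110101101101 to get c = 111110101111101.


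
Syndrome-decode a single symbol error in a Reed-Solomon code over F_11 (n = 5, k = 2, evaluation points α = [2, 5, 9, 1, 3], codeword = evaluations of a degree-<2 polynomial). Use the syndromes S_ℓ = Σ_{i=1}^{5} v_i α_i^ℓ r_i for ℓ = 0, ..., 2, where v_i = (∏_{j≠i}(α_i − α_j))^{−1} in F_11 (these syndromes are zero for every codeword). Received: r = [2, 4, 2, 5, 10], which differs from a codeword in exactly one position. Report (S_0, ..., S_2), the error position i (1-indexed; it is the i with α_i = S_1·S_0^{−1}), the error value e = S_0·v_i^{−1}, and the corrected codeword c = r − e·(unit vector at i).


S = (5, 1, 9), error at position 3, error magnitude e = 10, c = [2, 4, 3, 5, 10].

Step 1: column multipliers v_i = (∏_{j≠i}(α_i − α_j))^{−1} mod 11.
  i = 1 (α = 2): (2−5)(2−9)(2−1)(2−3) = (−3)·(−7)·1·(−1) = −21 ≡ 1, so v_1 = 1^{−1} = 1 (mod 11).
  i = 2 (α = 5): (5−2)(5−9)(5−1)(5−3) = 3·(−4)·4·2 = −96 ≡ 3, so v_2 = 3^{−1} = 4 (mod 11).
  i = 3 (α = 9): (9−2)(9−5)(9−1)(9−3) = 7·4·8·6 = 1344 ≡ 2, so v_3 = 2^{−1} = 6 (mod 11).
  i = 4 (α = 1): (1−2)(1−5)(1−9)(1−3) = (−1)·(−4)·(−8)·(−2) = 64 ≡ 9, so v_4 = 9^{−1} = 5 (mod 11).
  i = 5 (α = 3): (3−2)(3−5)(3−9)(3−1) = 1·(−2)·(−6)·2 = 24 ≡ 2, so v_5 = 2^{−1} = 6 (mod 11).
  v = [1, 4, 6, 5, 6].
Step 2: syndromes of r = [2, 4, 2, 5, 10] (all sums mod 11).
  S_0 = Σ v_i r_i = 1·2 + 4·4 + 6·2 + 5·5 + 6·10 = 115 ≡ 5.
  S_1 = Σ v_i α_i r_i = 1·2·2 + 4·5·4 + 6·9·2 + 5·1·5 + 6·3·10 = 397 ≡ 1.
  α_i^2 mod 11 = [4, 3, 4, 1, 9].
  S_2 = Σ v_i α_i^2 r_i = 1·4·2 + 4·3·4 + 6·4·2 + 5·1·5 + 6·9·10 = 669 ≡ 9.
  S = (5, 1, 9) ≠ 0, so r is not a codeword (an error is present).
Step 3: locate the error. For a single error e at position i, S_ℓ = v_i·e·α_i^ℓ, so α_err = S_1/S_0.
  S_0^{−1} = 5^{−1} = 9 (mod 11), so α_err = 1·9 = 9 ≡ 9 = α_3. Error position i = 3.
  Consistency check: S_2/S_1 = 9·1 = 9 ≡ 9 = α_err ✓ (single-error assumption holds).
Step 4: error magnitude e = S_0/v_3 = S_0·∏_{j≠3}(α_3 − α_j) = 5·2 = 10 ≡ 10 (mod 11).
Step 5: correct position 3: c_3 = r_3 − e = 2 − 10 ≡ 3 (mod 11). Hence c = [2, 4, 3, 5, 10].
  Check: interpolating c through the α_i gives m(x) = 8 + 8·x (degree < 2) with m(α_i) = c_i for every i, so c is indeed a codeword.


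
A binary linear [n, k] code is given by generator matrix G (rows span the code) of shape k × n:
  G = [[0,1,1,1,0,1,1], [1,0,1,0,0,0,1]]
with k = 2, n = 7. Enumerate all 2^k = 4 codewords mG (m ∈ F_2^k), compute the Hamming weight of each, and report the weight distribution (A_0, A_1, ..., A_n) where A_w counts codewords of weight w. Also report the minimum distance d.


Weight distribution: A_0 = 1, A_3 = 1, A_4 = 1, A_5 = 1. Minimum distance d = 3.

Enumerate all 2^2 = 4 messages m ∈ F_2^2.
For each, compute codeword c = mG in F_2^7, then tally its weight.
  m = 00 → c = 0000000, weight = 0.
  m = 10 → c = 0111011, weight = 5.
  m = 01 → c = 1010001, weight = 3.
  m = 11 → c = 1101010, weight = 4.
Tally weights:
  weight 0: 1 codewords.
  weight 3: 1 codewords.
  weight 4: 1 codewords.
  weight 5: 1 codewords.
Minimum distance d = smallest w > 0 with A_w > 0 = 3.
Sanity: Σ A_w = 4 = 2^2 = 4 ✓.


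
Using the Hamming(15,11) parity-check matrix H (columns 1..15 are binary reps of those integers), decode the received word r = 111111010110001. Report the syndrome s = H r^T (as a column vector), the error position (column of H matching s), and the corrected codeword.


s = (0, 0, 0, 1)^T, error position = 1, corrected codeword c = 011111010110001

Compute s = H r^T mod 2 one row at a time:
  s_1 = 1 + 0 + 1 + 1 + 0 + 0 + 0 + 1 = 4 ≡ 0 (mod 2).
  s_2 = 1 + 1 + 1 + 0 + 0 + 0 + 0 + 1 = 4 ≡ 0 (mod 2).
  s_3 = 1 + 1 + 1 + 0 + 1 + 1 + 0 + 1 = 6 ≡ 0 (mod 2).
  s_4 = 1 + 1 + 1 + 0 + 0 + 1 + 0 + 1 = 5 ≡ 1 (mod 2).
s = (0, 0, 0, 1)^T — this equals column 1 of H (binary 0001), so error is at position 1.
Correct: flip bit 1 of r = 111111010110001 to get c = 011111010110001.


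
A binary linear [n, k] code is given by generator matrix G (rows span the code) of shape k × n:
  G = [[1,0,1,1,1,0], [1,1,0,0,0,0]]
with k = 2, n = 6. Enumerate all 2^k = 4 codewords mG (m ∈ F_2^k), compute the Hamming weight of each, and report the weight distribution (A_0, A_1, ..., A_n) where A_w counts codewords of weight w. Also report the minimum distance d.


Weight distribution: A_0 = 1, A_2 = 1, A_4 = 2. Minimum distance d = 2.

Enumerate all 2^2 = 4 messages m ∈ F_2^2.
For each, compute codeword c = mG in F_2^6, then tally its weight.
  m = 00 → c = 000000, weight = 0.
  m = 10 → c = 101110, weight = 4.
  m = 01 → c = 110000, weight = 2.
  m = 11 → c = 011110, weight = 4.
Tally weights:
  weight 0: 1 codewords.
  weight 2: 1 codewords.
  weight 4: 2 codewords.
Minimum distance d = smallest w > 0 with A_w > 0 = 2.
Sanity: Σ A_w = 4 = 2^2 = 4 ✓.


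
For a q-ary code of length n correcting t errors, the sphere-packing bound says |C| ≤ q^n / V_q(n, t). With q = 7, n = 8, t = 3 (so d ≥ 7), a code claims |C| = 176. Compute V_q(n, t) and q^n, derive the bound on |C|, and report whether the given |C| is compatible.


V_q(n, t) = 13153, q^n = 5764801, Hamming bound = 438, |C| = 176 ≤ bound (satisfied).

Step 1: Compute V_q(n, t) = Σ_{j=0}^3 C(n, j) (q−1)^j.
  j = 0: C(8,0)·(6)^0 = 1·1 = 1.
  j = 1: C(8,1)·(6)^1 = 8·6 = 48.
  j = 2: C(8,2)·(6)^2 = 28·36 = 1008.
  j = 3: C(8,3)·(6)^3 = 56·216 = 12096.
  V_q(n, t) = 1 + 48 + 1008 + 12096 = 13153.
Step 2: q^n = 7^8 = 5764801.
Step 3: Hamming bound ⌊q^n / V_q(n,t)⌋ = ⌊5764801/13153⌋ = 438.
Step 4: Compare |C| = 176 to 438: satisfied.
The claimed |C| lies below the Hamming bound.


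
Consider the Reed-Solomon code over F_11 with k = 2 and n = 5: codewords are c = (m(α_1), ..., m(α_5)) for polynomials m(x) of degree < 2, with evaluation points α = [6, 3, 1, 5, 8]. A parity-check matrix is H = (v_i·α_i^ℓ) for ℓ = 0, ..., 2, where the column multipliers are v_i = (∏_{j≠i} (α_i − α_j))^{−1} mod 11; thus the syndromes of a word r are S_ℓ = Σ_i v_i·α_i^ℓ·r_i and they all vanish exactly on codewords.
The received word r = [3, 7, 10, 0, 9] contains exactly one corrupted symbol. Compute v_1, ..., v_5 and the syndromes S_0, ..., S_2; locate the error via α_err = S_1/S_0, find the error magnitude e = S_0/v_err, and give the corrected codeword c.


S = (4, 1, 3), error at position 2, error magnitude e = 2, c = [3, 5, 10, 0, 9].

Step 1: column multipliers v_i = (∏_{j≠i}(α_i − α_j))^{−1} mod 11.
  i = 1 (α = 6): (6−3)(6−1)(6−5)(6−8) = 3·5·1·(−2) = −30 ≡ 3, so v_1 = 3^{−1} = 4 (mod 11).
  i = 2 (α = 3): (3−6)(3−1)(3−5)(3−8) = (−3)·2·(−2)·(−5) = −60 ≡ 6, so v_2 = 6^{−1} = 2 (mod 11).
  i = 3 (α = 1): (1−6)(1−3)(1−5)(1−8) = (−5)·(−2)·(−4)·(−7) = 280 ≡ 5, so v_3 = 5^{−1} = 9 (mod 11).
  i = 4 (α = 5): (5−6)(5−3)(5−1)(5−8) = (−1)·2·4·(−3) = 24 ≡ 2, so v_4 = 2^{−1} = 6 (mod 11).
  i = 5 (α = 8): (8−6)(8−3)(8−1)(8−5) = 2·5·7·3 = 210 ≡ 1, so v_5 = 1^{−1} = 1 (mod 11).
  v = [4, 2, 9, 6, 1].
Step 2: syndromes of r = [3, 7, 10, 0, 9] (all sums mod 11).
  S_0 = Σ v_i r_i = 4·3 + 2·7 + 9·10 + 6·0 + 1·9 = 125 ≡ 4.
  S_1 = Σ v_i α_i r_i = 4·6·3 + 2·3·7 + 9·1·10 + 6·5·0 + 1·8·9 = 276 ≡ 1.
  α_i^2 mod 11 = [3, 9, 1, 3, 9].
  S_2 = Σ v_i α_i^2 r_i = 4·3·3 + 2·9·7 + 9·1·10 + 6·3·0 + 1·9·9 = 333 ≡ 3.
  S = (4, 1, 3) ≠ 0, so r is not a codeword (an error is present).
Step 3: locate the error. For a single error e at position i, S_ℓ = v_i·e·α_i^ℓ, so α_err = S_1/S_0.
  S_0^{−1} = 4^{−1} = 3 (mod 11), so α_err = 1·3 = 3 ≡ 3 = α_2. Error position i = 2.
  Consistency check: S_2/S_1 = 3·1 = 3 ≡ 3 = α_err ✓ (single-error assumption holds).
Step 4: error magnitude e = S_0/v_2 = S_0·∏_{j≠2}(α_2 − α_j) = 4·6 = 24 ≡ 2 (mod 11).
Step 5: correct position 2: c_2 = r_2 − e = 7 − 2 ≡ 5 (mod 11). Hence c = [3, 5, 10, 0, 9].
  Check: interpolating c through the α_i gives m(x) = 7 + 3·x (degree < 2) with m(α_i) = c_i for every i, so c is indeed a codeword.
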